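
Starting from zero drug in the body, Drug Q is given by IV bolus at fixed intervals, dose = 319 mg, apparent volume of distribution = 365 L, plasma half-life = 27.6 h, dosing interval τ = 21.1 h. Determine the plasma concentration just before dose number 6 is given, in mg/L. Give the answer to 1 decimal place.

C₀ per dose = Dose / Vd = 319 / 365 = 0.8740 mg/L
k = ln2 / t½ = 0.693147 / 27.6 = 0.02511 h⁻¹
Fraction remaining after one interval: r = e^(−kτ) = e^(−0.02511 × 21.1) = 0.5887
Before dose 6, 5 doses have been given (aged 1τ, 2τ, 3τ, 4τ, 5τ).
C_trough = C₀ × (r + r² + … + r^5) = C₀ × r(1−r^5)/(1−r)
        = 0.8740 × 0.5887 × (1 − 0.07071) / (1 − 0.5887) = 1.163 mg/L

1.2 mg/L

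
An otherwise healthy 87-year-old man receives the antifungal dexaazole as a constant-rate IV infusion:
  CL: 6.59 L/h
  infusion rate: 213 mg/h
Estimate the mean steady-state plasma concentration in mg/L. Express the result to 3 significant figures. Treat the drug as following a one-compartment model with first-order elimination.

32.3 mg/L

At steady state Css = R₀ / CL = 213 / 6.590 = 32.32 mg/L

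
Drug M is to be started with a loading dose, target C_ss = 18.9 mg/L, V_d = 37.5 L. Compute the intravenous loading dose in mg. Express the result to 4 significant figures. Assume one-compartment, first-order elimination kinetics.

LD = Css × Vd = 18.9 × 37.5 = 708.8 mg

708.8 mg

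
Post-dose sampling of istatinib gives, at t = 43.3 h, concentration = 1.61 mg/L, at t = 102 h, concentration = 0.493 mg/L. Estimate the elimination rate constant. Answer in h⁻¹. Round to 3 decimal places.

k = ln(C₁/C₂) / (t₂ − t₁) = ln(1.61/0.493) / (102 − 43.3)
  = 1.183 / 58.70 = 0.02015 h⁻¹

0.020 h⁻¹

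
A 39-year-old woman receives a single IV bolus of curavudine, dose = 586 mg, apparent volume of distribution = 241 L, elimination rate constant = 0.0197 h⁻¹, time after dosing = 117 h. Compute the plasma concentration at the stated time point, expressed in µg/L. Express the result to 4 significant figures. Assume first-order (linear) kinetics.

C₀ = Dose / Vd = 586.0 / 241 = 2.432 mg/L
C = C₀ · e^(−k·t) = 2.432 × e^(−0.01970 × 117)
  = 2.432 × 0.09977 = 0.2426 mg/L
Convert: 0.2426 mg/L × 1000 = 242.6 µg/L

242.6 µg/L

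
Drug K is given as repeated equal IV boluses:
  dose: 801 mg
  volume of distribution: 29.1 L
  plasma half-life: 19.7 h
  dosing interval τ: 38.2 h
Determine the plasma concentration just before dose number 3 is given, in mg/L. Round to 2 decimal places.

9.05 mg/L

C₀ per dose = Dose / Vd = 801 / 29.1 = 27.53 mg/L
k = ln2 / t½ = 0.693147 / 19.7 = 0.03519 h⁻¹
Fraction remaining after one interval: r = e^(−kτ) = e^(−0.03519 × 38.2) = 0.2607
Before dose 3, 2 doses have been given (aged 1τ, 2τ).
C_trough = C₀ × (r + r²) = 27.53 × (0.2607 + 0.06796) = 9.048 mg/L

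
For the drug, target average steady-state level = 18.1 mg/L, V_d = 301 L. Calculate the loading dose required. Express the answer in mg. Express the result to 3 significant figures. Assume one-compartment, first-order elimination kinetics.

5450 mg

LD = Css × Vd = 18.1 × 301 = 5448 mg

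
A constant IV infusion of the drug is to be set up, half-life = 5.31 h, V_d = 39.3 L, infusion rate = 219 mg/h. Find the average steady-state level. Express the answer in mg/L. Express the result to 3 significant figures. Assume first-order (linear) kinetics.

k = ln2 / t½ = 0.693147 / 5.31 = 0.1305 h⁻¹
CL = k × Vd = 0.1305 × 39.3 = 5.129 L/h
At steady state Css = R₀ / CL = 219 / 5.129 = 42.70 mg/L

42.7 mg/L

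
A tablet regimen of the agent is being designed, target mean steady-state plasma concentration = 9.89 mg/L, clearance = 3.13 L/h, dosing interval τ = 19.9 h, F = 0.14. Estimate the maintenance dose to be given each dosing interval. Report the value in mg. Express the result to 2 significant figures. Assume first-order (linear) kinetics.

4400 mg

At steady state, F × (Dose/τ) = Css × CL.
Dose = Css × CL × τ / F = 9.89 × 3.130 × 19.9 / 0.14 = 4400 mg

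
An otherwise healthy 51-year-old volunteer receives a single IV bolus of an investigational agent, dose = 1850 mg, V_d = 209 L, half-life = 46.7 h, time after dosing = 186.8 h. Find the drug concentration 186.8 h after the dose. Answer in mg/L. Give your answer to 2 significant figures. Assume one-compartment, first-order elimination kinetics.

0.55 mg/L

C₀ = Dose / Vd = 1850 / 209 = 8.852 mg/L
k = ln2 / t½ = 0.693147 / 46.7 = 0.01484 h⁻¹
t / t½ = 186.8 / 46.7 = 4 half-lives
C = C₀ × (1/2)^4 = 8.852 × 0.06250 = 0.5533 mg/L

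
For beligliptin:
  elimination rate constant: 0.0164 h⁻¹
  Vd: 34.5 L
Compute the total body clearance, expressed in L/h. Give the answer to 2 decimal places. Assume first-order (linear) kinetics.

0.57 L/h

CL = k × Vd = 0.0164 × 34.5 = 0.5658 L/h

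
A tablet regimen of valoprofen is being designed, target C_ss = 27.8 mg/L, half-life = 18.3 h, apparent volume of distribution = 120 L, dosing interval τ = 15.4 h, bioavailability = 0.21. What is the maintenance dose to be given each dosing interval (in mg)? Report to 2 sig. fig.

k = ln2 / t½ = 0.693147 / 18.3 = 0.03788 h⁻¹
CL = k × Vd = 0.03788 × 120 = 4.546 L/h
At steady state, F × (Dose/τ) = Css × CL.
Dose = Css × CL × τ / F = 27.8 × 4.546 × 15.4 / 0.21 = 9268 mg

9300 mg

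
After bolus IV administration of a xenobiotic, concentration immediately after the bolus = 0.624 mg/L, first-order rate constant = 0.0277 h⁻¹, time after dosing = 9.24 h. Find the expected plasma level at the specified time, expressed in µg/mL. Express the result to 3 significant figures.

C = C₀ · e^(−k·t) = 0.6240 × e^(−0.02770 × 9.24)
  = 0.6240 × 0.7742 = 0.4831 mg/L
(0.4831 mg/L = 0.4831 µg/mL)

0.483 µg/mL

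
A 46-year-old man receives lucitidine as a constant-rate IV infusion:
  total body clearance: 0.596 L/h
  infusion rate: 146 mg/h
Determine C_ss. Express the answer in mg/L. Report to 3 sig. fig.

245 mg/L

At steady state Css = R₀ / CL = 146 / 0.5960 = 245.0 mg/L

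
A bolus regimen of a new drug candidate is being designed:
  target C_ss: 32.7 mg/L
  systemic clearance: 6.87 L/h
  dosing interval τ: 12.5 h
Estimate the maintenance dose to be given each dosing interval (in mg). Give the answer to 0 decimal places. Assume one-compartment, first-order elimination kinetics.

2808 mg

At steady state, Dose/τ = Css × CL.
Dose = Css × CL × τ = 32.7 × 6.870 × 12.5 = 2808 mg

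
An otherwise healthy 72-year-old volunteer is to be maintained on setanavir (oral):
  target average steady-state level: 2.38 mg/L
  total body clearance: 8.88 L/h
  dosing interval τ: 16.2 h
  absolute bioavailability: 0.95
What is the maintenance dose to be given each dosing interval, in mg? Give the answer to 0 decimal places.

360 mg

At steady state, F × (Dose/τ) = Css × CL.
Dose = Css × CL × τ / F = 2.38 × 8.880 × 16.2 / 0.95 = 360.4 mg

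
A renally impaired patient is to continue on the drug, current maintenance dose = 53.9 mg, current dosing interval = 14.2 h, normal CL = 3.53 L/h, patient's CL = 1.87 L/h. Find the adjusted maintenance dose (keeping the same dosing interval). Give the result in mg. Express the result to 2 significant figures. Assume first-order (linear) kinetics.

29 mg

To keep the same average steady-state level, dosing rate must scale with clearance.
CL ratio = 1.87 / 3.53 = 0.5297
New dose (same interval) = 53.9 × 0.5297 = 28.55 mg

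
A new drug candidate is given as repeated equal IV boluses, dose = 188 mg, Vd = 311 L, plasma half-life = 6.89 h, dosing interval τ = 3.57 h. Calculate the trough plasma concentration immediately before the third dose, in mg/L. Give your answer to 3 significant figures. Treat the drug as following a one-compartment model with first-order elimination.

C₀ per dose = Dose / Vd = 188 / 311 = 0.6045 mg/L
k = ln2 / t½ = 0.693147 / 6.89 = 0.1006 h⁻¹
Fraction remaining after one interval: r = e^(−kτ) = e^(−0.1006 × 3.57) = 0.6983
Before dose 3, 2 doses have been given (aged 1τ, 2τ).
C_trough = C₀ × (r + r²) = 0.6045 × (0.6983 + 0.4876) = 0.7169 mg/L

0.717 mg/L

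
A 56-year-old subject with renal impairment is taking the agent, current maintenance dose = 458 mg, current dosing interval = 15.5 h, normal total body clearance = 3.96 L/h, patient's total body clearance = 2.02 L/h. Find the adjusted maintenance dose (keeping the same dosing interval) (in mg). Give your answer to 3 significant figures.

To keep the same average steady-state level, dosing rate must scale with clearance.
CL ratio = 2.02 / 3.96 = 0.5101
New dose (same interval) = 458 × 0.5101 = 233.6 mg

234 mg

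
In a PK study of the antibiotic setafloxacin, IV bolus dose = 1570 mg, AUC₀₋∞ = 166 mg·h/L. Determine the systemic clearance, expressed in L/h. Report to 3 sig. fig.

9.46 L/h

CL = Dose / AUC = 1570 / 166 = 9.458 L/h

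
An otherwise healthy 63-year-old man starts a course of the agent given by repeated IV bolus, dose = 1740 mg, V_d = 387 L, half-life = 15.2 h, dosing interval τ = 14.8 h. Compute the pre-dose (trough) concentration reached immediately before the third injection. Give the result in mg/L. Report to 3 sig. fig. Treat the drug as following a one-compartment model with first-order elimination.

3.46 mg/L

C₀ per dose = Dose / Vd = 1740 / 387 = 4.496 mg/L
k = ln2 / t½ = 0.693147 / 15.2 = 0.04560 h⁻¹
Fraction remaining after one interval: r = e^(−kτ) = e^(−0.04560 × 14.8) = 0.5092
Before dose 3, 2 doses have been given (aged 1τ, 2τ).
C_trough = C₀ × (r + r²) = 4.496 × (0.5092 + 0.2593) = 3.455 mg/L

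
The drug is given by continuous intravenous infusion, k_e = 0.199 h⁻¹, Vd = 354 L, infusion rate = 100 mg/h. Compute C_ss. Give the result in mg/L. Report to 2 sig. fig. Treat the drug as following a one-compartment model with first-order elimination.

CL = k × Vd = 0.1990 × 354 = 70.45 L/h
At steady state Css = R₀ / CL = 100 / 70.45 = 1.419 mg/L

1.4 mg/L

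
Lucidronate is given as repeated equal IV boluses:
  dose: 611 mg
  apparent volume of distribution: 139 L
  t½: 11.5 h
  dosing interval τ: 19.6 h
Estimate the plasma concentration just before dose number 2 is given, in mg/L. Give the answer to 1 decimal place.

C₀ per dose = Dose / Vd = 611 / 139 = 4.396 mg/L
k = ln2 / t½ = 0.693147 / 11.5 = 0.06027 h⁻¹
Fraction remaining after one interval: r = e^(−kτ) = e^(−0.06027 × 19.6) = 0.3069
Before dose 2, 1 dose has been given (aged 1τ).
C_trough = C₀ × r = 4.396 × 0.3069 = 1.349 mg/L

1.3 mg/L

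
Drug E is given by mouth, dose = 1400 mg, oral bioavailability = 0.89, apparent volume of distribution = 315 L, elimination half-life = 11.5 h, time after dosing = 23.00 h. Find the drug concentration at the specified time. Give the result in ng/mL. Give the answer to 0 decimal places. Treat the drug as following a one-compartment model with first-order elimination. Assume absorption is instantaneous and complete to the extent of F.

989 ng/mL

Amount reaching circulation = F × Dose = 0.89 × 1400 = 1246 mg
C₀ = F·Dose / Vd = 1246 / 315 = 3.956 mg/L
k = ln2 / t½ = 0.693147 / 11.5 = 0.06027 h⁻¹
t / t½ = 23.00 / 11.5 = 2 half-lives
C = C₀ × (1/2)^2 = 3.956 × 0.2500 = 0.9890 mg/L
Convert: 0.9890 mg/L × 1000 = 989.0 ng/mL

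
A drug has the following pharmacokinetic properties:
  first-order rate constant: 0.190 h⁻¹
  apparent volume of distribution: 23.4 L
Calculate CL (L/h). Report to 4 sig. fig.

4.446 L/h

CL = k × Vd = 0.190 × 23.4 = 4.446 L/h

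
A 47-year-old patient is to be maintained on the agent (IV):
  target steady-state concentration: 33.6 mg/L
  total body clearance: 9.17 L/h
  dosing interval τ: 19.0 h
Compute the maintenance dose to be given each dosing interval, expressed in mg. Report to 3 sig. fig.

At steady state, Dose/τ = Css × CL.
Dose = Css × CL × τ = 33.6 × 9.170 × 19.0 = 5854 mg

5850 mg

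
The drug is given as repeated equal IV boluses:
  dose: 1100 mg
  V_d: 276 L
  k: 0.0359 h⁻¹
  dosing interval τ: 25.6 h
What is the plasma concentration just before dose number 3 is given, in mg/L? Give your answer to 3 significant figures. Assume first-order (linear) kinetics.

C₀ per dose = Dose / Vd = 1100 / 276 = 3.986 mg/L
Fraction remaining after one interval: r = e^(−kτ) = e^(−0.03590 × 25.6) = 0.3989
Before dose 3, 2 doses have been given (aged 1τ, 2τ).
C_trough = C₀ × (r + r²) = 3.986 × (0.3989 + 0.1591) = 2.224 mg/L

2.22 mg/L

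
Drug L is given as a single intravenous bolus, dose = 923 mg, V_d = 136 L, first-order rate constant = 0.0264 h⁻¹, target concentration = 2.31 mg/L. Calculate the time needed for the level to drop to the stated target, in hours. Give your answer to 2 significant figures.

41 h

C₀ = Dose / Vd = 923.0 / 136 = 6.787 mg/L
t = ln(C₀ / C) / k = ln(6.787 / 2.31) / 0.02640
  = ln(2.938) / 0.02640 = 1.078 / 0.02640 = 40.83 h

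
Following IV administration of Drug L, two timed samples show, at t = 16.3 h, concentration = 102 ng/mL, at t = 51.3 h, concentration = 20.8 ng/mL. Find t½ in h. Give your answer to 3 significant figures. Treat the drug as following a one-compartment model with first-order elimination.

k = ln(C₁/C₂) / (t₂ − t₁) = ln(102/20.8) / (51.3 − 16.3)
  = 1.590 / 35.00 = 0.04543 h⁻¹
t½ = ln2 / k = 0.693147 / 0.04543 = 15.26 h

15.3 h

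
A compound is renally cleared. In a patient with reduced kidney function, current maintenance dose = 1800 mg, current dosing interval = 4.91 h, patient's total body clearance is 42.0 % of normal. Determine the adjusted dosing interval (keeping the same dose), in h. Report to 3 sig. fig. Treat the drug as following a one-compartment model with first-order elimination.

11.7 h

To keep the same average steady-state level, dosing rate must scale with clearance.
CL ratio = 42.0 / 100 = 0.4200
New interval (same dose) = 4.91 / 0.4200 = 11.69 h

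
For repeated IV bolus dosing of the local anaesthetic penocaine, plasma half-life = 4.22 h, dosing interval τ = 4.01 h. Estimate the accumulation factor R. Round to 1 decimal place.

k = ln2 / t½ = 0.693147 / 4.22 = 0.1643 h⁻¹
e^(−kτ) = e^(−0.1643 × 4.01) = 0.5174
Accumulation ratio R = 1 / (1 − e^(−kτ)) = 1 / (1 − 0.5174) = 2.072

2.1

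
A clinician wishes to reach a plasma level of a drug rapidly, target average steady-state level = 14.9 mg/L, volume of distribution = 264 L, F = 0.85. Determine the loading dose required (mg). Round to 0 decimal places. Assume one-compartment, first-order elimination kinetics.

4628 mg

LD = Css × Vd / F = 14.9 × 264 / 0.85 = 4628 mg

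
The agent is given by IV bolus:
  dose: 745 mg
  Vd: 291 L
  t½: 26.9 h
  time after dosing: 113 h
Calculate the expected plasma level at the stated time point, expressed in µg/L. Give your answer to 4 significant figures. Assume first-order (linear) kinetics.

C₀ = Dose / Vd = 745.0 / 291 = 2.560 mg/L
k = ln2 / t½ = 0.693147 / 26.9 = 0.02577 h⁻¹
C = C₀ · e^(−k·t) = 2.560 × e^(−0.02577 × 113)
  = 2.560 × 0.05437 = 0.1392 mg/L
Convert: 0.1392 mg/L × 1000 = 139.2 µg/L

139.2 µg/L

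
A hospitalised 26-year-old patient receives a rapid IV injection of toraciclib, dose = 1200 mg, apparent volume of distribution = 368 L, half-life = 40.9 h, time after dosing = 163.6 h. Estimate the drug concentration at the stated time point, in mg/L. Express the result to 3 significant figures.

C₀ = Dose / Vd = 1200 / 368 = 3.261 mg/L
k = ln2 / t½ = 0.693147 / 40.9 = 0.01695 h⁻¹
t / t½ = 163.6 / 40.9 = 4 half-lives
C = C₀ × (1/2)^4 = 3.261 × 0.06250 = 0.2038 mg/L

0.204 mg/L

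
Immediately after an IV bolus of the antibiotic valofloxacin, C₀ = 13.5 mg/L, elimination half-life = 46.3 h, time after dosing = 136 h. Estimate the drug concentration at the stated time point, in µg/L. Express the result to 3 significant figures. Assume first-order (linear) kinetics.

k = ln2 / t½ = 0.693147 / 46.3 = 0.01497 h⁻¹
C = C₀ · e^(−k·t) = 13.50 × e^(−0.01497 × 136)
  = 13.50 × 0.1306 = 1.763 mg/L
Convert: 1.763 mg/L × 1000 = 1763 µg/L

1760 µg/L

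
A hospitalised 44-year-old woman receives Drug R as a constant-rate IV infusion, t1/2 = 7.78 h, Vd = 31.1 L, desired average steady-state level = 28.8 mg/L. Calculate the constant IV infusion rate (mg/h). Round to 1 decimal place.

k = ln2 / t½ = 0.693147 / 7.78 = 0.08909 h⁻¹
CL = k × Vd = 0.08909 × 31.1 = 2.771 L/h
At steady state, infusion rate R₀ = Css × CL = 28.8 × 2.771 = 79.80 mg/h

79.8 mg/h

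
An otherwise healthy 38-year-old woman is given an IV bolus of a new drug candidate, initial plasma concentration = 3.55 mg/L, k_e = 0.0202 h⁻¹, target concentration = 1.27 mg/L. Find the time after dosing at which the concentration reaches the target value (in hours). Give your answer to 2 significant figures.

51 h

t = ln(C₀ / C) / k = ln(3.550 / 1.27) / 0.02020
  = ln(2.795) / 0.02020 = 1.028 / 0.02020 = 50.89 h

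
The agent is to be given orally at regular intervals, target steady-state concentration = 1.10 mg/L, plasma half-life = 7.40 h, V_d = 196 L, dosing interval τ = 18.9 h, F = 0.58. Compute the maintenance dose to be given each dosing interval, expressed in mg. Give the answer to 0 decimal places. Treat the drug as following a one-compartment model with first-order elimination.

k = ln2 / t½ = 0.693147 / 7.40 = 0.09367 h⁻¹
CL = k × Vd = 0.09367 × 196 = 18.36 L/h
At steady state, F × (Dose/τ) = Css × CL.
Dose = Css × CL × τ / F = 1.10 × 18.36 × 18.9 / 0.58 = 658.1 mg

658 mg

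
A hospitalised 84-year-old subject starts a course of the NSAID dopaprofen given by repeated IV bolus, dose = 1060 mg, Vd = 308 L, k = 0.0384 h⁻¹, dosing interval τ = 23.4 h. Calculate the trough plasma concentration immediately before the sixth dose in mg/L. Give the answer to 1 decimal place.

2.3 mg/L

C₀ per dose = Dose / Vd = 1060 / 308 = 3.442 mg/L
Fraction remaining after one interval: r = e^(−kτ) = e^(−0.03840 × 23.4) = 0.4072
Before dose 6, 5 doses have been given (aged 1τ, 2τ, 3τ, 4τ, 5τ).
C_trough = C₀ × (r + r² + … + r^5) = C₀ × r(1−r^5)/(1−r)
        = 3.442 × 0.4072 × (1 − 0.01120) / (1 − 0.4072) = 2.338 mg/L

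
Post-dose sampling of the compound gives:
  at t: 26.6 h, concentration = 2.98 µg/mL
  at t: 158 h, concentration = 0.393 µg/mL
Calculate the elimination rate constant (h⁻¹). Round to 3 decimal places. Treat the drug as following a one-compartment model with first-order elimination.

0.015 h⁻¹

k = ln(C₁/C₂) / (t₂ − t₁) = ln(2.98/0.393) / (158 − 26.6)
  = 2.026 / 131.4 = 0.01542 h⁻¹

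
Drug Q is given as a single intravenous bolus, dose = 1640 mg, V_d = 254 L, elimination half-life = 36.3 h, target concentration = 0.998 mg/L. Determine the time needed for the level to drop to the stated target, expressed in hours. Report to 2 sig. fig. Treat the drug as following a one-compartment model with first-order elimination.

C₀ = Dose / Vd = 1640 / 254 = 6.457 mg/L
k = ln2 / t½ = 0.693147 / 36.3 = 0.01909 h⁻¹
t = ln(C₀ / C) / k = ln(6.457 / 0.998) / 0.01909
  = ln(6.470) / 0.01909 = 1.867 / 0.01909 = 97.80 h

98 h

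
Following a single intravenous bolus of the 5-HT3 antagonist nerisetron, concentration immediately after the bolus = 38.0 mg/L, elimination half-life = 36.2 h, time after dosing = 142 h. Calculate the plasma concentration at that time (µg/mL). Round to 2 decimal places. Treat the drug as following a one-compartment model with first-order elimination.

2.51 µg/mL

k = ln2 / t½ = 0.693147 / 36.2 = 0.01915 h⁻¹
C = C₀ · e^(−k·t) = 38.00 × e^(−0.01915 × 142)
  = 38.00 × 0.06592 = 2.505 mg/L
(2.505 mg/L = 2.505 µg/mL)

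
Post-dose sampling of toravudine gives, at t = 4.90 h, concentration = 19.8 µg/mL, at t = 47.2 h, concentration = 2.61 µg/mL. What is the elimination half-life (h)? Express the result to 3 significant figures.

k = ln(C₁/C₂) / (t₂ − t₁) = ln(19.8/2.61) / (47.2 − 4.90)
  = 2.026 / 42.30 = 0.04790 h⁻¹
t½ = ln2 / k = 0.693147 / 0.04790 = 14.47 h

14.5 h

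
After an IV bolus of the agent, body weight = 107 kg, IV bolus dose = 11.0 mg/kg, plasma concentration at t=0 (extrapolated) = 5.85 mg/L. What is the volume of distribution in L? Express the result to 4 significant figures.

201.2 L

Dose = 11.0 × 107 = 1177 mg
Vd = Dose / C₀ = 1177 / 5.85 = 201.2 L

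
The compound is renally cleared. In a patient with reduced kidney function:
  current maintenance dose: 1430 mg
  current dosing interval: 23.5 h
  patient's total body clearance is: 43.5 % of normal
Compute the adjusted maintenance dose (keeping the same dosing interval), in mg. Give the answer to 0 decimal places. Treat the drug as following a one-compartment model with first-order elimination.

To keep the same average steady-state level, dosing rate must scale with clearance.
CL ratio = 43.5 / 100 = 0.4350
New dose (same interval) = 1430 × 0.4350 = 622.1 mg

622 mg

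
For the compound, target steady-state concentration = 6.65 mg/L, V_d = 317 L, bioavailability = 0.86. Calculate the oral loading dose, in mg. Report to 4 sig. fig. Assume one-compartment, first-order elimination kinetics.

2451 mg

LD = Css × Vd / F = 6.65 × 317 / 0.86 = 2451 mg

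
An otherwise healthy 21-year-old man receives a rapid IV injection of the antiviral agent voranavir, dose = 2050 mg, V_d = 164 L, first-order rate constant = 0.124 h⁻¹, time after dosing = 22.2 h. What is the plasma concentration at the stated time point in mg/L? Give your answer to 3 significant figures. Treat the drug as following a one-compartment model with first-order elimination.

0.797 mg/L

C₀ = Dose / Vd = 2050 / 164 = 12.50 mg/L
C = C₀ · e^(−k·t) = 12.50 × e^(−0.1240 × 22.2)
  = 12.50 × 0.06375 = 0.7969 mg/L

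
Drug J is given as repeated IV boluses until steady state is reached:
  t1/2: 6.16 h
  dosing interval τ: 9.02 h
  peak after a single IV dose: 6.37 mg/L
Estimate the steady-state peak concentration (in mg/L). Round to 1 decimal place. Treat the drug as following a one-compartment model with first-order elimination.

k = ln2 / t½ = 0.693147 / 6.16 = 0.1125 h⁻¹
e^(−kτ) = e^(−0.1125 × 9.02) = 0.3625
Accumulation ratio R = 1 / (1 − e^(−kτ)) = 1 / (1 − 0.3625) = 1.569
Steady-state peak = C₀ × R = 6.37 × 1.569 = 9.995 mg/L

10.0 mg/L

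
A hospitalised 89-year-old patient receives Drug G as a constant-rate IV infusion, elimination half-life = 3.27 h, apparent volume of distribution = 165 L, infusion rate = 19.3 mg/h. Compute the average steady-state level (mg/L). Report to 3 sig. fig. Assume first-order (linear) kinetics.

0.552 mg/L

k = ln2 / t½ = 0.693147 / 3.27 = 0.2120 h⁻¹
CL = k × Vd = 0.2120 × 165 = 34.98 L/h
At steady state Css = R₀ / CL = 19.3 / 34.98 = 0.5517 mg/L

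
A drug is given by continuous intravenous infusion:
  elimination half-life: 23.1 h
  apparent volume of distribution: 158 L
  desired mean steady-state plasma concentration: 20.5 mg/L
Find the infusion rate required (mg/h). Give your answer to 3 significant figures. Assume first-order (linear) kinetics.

97.2 mg/h

k = ln2 / t½ = 0.693147 / 23.1 = 0.03001 h⁻¹
CL = k × Vd = 0.03001 × 158 = 4.742 L/h
At steady state, infusion rate R₀ = Css × CL = 20.5 × 4.742 = 97.21 mg/h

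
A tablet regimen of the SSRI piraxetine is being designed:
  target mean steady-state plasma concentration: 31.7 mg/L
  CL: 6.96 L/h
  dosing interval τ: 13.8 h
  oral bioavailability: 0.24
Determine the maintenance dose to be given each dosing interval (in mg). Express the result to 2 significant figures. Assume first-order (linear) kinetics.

13000 mg

At steady state, F × (Dose/τ) = Css × CL.
Dose = Css × CL × τ / F = 31.7 × 6.960 × 13.8 / 0.24 = 12690 mg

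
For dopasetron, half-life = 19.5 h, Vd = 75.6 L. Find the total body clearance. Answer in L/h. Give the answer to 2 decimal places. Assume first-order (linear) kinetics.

2.69 L/h

k = ln2 / t½ = 0.693147 / 19.5 = 0.03555 h⁻¹
CL = k × Vd = 0.03555 × 75.6 = 2.688 L/h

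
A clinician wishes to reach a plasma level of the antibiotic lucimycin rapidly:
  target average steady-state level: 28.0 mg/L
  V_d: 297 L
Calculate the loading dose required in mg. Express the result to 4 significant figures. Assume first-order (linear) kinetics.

8316 mg

LD = Css × Vd = 28.0 × 297 = 8316 mg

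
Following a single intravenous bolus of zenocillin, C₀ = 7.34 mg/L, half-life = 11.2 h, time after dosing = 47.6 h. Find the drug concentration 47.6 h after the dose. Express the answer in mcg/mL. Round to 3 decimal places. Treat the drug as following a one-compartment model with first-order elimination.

k = ln2 / t½ = 0.693147 / 11.2 = 0.06189 h⁻¹
C = C₀ · e^(−k·t) = 7.340 × e^(−0.06189 × 47.6)
  = 7.340 × 0.05255 = 0.3857 mg/L
(0.3857 mg/L = 0.3857 mcg/mL)

0.386 mcg/mL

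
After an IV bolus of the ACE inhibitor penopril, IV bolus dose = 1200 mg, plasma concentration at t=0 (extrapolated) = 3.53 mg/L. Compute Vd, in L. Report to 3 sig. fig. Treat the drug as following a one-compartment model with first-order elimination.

340 L

Vd = Dose / C₀ = 1200 / 3.53 = 339.9 L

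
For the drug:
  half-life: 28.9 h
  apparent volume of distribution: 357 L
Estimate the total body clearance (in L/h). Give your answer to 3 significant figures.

8.56 L/h

k = ln2 / t½ = 0.693147 / 28.9 = 0.02398 h⁻¹
CL = k × Vd = 0.02398 × 357 = 8.561 L/h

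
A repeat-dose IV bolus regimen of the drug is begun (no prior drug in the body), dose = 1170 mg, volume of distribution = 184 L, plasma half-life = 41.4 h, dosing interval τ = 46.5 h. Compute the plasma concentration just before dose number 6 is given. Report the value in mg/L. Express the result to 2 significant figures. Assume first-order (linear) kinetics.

5.3 mg/L

C₀ per dose = Dose / Vd = 1170 / 184 = 6.359 mg/L
k = ln2 / t½ = 0.693147 / 41.4 = 0.01674 h⁻¹
Fraction remaining after one interval: r = e^(−kτ) = e^(−0.01674 × 46.5) = 0.4591
Before dose 6, 5 doses have been given (aged 1τ, 2τ, 3τ, 4τ, 5τ).
C_trough = C₀ × (r + r² + … + r^5) = C₀ × r(1−r^5)/(1−r)
        = 6.359 × 0.4591 × (1 − 0.02040) / (1 − 0.4591) = 5.287 mg/L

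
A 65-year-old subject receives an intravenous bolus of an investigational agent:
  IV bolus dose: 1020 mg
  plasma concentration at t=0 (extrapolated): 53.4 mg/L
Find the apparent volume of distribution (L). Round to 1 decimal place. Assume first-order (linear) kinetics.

Vd = Dose / C₀ = 1020 / 53.4 = 19.10 L

19.1 L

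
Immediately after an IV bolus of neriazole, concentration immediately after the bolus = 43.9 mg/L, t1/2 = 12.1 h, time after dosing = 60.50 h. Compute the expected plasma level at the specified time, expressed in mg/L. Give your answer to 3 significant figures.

k = ln2 / t½ = 0.693147 / 12.1 = 0.05728 h⁻¹
t / t½ = 60.50 / 12.1 = 5 half-lives
C = C₀ × (1/2)^5 = 43.90 × 0.03125 = 1.372 mg/L

1.37 mg/L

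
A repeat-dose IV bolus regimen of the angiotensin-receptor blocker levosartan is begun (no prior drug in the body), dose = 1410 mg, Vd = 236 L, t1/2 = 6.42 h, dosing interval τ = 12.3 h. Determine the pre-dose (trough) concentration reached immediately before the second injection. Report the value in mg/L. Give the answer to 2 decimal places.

1.58 mg/L

C₀ per dose = Dose / Vd = 1410 / 236 = 5.975 mg/L
k = ln2 / t½ = 0.693147 / 6.42 = 0.1080 h⁻¹
Fraction remaining after one interval: r = e^(−kτ) = e^(−0.1080 × 12.3) = 0.2649
Before dose 2, 1 dose has been given (aged 1τ).
C_trough = C₀ × r = 5.975 × 0.2649 = 1.583 mg/L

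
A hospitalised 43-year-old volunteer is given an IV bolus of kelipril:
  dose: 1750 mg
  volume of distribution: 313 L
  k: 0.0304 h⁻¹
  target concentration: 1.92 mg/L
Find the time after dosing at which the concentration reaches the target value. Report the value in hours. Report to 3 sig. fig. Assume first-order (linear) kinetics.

C₀ = Dose / Vd = 1750 / 313 = 5.591 mg/L
t = ln(C₀ / C) / k = ln(5.591 / 1.92) / 0.03040
  = ln(2.912) / 0.03040 = 1.069 / 0.03040 = 35.16 h

35.2 h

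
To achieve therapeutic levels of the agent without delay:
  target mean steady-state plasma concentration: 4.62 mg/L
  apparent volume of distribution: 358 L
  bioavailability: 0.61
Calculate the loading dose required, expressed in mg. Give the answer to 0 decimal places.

LD = Css × Vd / F = 4.62 × 358 / 0.61 = 2711 mg

2711 mg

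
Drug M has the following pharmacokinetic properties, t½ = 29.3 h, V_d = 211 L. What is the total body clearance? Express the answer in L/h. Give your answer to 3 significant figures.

4.99 L/h

k = ln2 / t½ = 0.693147 / 29.3 = 0.02366 h⁻¹
CL = k × Vd = 0.02366 × 211 = 4.992 L/h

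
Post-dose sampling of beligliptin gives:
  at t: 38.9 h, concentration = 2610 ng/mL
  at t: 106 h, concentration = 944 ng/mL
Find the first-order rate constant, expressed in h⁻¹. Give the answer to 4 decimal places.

k = ln(C₁/C₂) / (t₂ − t₁) = ln(2610/944) / (106 − 38.9)
  = 1.017 / 67.10 = 0.01516 h⁻¹

0.0152 h⁻¹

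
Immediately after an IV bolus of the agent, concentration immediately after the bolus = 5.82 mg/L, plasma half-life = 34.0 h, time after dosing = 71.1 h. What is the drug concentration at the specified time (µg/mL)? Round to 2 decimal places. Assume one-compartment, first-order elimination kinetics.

k = ln2 / t½ = 0.693147 / 34.0 = 0.02039 h⁻¹
C = C₀ · e^(−k·t) = 5.820 × e^(−0.02039 × 71.1)
  = 5.820 × 0.2346 = 1.365 mg/L
(1.365 mg/L = 1.365 µg/mL)

1.37 µg/mL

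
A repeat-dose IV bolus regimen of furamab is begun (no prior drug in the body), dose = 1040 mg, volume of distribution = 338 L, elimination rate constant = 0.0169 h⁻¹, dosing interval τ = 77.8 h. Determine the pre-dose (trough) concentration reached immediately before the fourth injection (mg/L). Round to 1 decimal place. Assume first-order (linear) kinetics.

1.1 mg/L

C₀ per dose = Dose / Vd = 1040 / 338 = 3.077 mg/L
Fraction remaining after one interval: r = e^(−kτ) = e^(−0.01690 × 77.8) = 0.2685
Before dose 4, 3 doses have been given (aged 1τ, 2τ, 3τ).
C_trough = C₀ × (r + r² + … + r^3) = C₀ × r(1−r^3)/(1−r)
        = 3.077 × 0.2685 × (1 − 0.01936) / (1 − 0.2685) = 1.108 mg/L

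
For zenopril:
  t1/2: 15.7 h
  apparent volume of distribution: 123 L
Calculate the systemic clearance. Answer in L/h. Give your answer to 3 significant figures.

5.43 L/h

k = ln2 / t½ = 0.693147 / 15.7 = 0.04415 h⁻¹
CL = k × Vd = 0.04415 × 123 = 5.430 L/h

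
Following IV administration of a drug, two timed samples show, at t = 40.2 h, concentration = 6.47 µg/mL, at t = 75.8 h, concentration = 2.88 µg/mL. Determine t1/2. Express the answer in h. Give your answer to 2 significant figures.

k = ln(C₁/C₂) / (t₂ − t₁) = ln(6.47/2.88) / (75.8 − 40.2)
  = 0.8094 / 35.60 = 0.02274 h⁻¹
t½ = ln2 / k = 0.693147 / 0.02274 = 30.48 h

30 h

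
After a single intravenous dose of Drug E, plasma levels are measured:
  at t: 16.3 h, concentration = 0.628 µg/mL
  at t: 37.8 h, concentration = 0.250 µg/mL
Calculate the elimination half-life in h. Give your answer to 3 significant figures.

16.2 h

k = ln(C₁/C₂) / (t₂ − t₁) = ln(0.628/0.250) / (37.8 − 16.3)
  = 0.9211 / 21.50 = 0.04284 h⁻¹
t½ = ln2 / k = 0.693147 / 0.04284 = 16.18 h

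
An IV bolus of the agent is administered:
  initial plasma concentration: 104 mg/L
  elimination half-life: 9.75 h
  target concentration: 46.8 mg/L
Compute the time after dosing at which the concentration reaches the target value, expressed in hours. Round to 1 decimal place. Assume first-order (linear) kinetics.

11.2 h

k = ln2 / t½ = 0.693147 / 9.75 = 0.07109 h⁻¹
t = ln(C₀ / C) / k = ln(104.0 / 46.8) / 0.07109
  = ln(2.222) / 0.07109 = 0.7984 / 0.07109 = 11.23 h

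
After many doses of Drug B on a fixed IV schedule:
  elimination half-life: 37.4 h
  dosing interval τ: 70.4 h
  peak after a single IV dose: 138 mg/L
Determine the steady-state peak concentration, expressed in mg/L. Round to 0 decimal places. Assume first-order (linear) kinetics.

k = ln2 / t½ = 0.693147 / 37.4 = 0.01853 h⁻¹
e^(−kτ) = e^(−0.01853 × 70.4) = 0.2713
Accumulation ratio R = 1 / (1 − e^(−kτ)) = 1 / (1 − 0.2713) = 1.372
Steady-state peak = C₀ × R = 138 × 1.372 = 189.3 mg/L

189 mg/L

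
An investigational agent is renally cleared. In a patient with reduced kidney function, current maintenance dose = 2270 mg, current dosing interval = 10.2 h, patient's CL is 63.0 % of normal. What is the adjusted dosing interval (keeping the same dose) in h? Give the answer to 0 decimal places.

16 h

To keep the same average steady-state level, dosing rate must scale with clearance.
CL ratio = 63.0 / 100 = 0.6300
New interval (same dose) = 10.2 / 0.6300 = 16.19 h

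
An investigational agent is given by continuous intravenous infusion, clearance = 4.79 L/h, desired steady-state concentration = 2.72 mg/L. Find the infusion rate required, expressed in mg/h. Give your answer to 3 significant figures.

13.0 mg/h

At steady state, infusion rate R₀ = Css × CL = 2.72 × 4.790 = 13.03 mg/h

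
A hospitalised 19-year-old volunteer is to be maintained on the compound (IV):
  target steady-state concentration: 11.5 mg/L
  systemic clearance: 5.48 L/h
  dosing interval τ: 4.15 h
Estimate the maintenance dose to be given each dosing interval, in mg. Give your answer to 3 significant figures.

At steady state, Dose/τ = Css × CL.
Dose = Css × CL × τ = 11.5 × 5.480 × 4.15 = 261.5 mg

262 mg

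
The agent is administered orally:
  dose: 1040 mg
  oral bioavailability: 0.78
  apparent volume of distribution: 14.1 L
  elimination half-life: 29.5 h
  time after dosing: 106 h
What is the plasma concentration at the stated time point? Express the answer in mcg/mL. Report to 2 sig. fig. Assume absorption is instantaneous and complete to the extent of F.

Amount reaching circulation = F × Dose = 0.78 × 1040 = 811.2 mg
C₀ = F·Dose / Vd = 811.2 / 14.1 = 57.53 mg/L
k = ln2 / t½ = 0.693147 / 29.5 = 0.02350 h⁻¹
C = C₀ · e^(−k·t) = 57.53 × e^(−0.02350 × 106)
  = 57.53 × 0.08283 = 4.765 mg/L
(4.765 mg/L = 4.765 mcg/mL)

4.8 mcg/mL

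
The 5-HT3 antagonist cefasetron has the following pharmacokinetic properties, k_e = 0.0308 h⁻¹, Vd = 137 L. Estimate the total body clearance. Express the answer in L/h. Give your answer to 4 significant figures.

4.220 L/h

CL = k × Vd = 0.0308 × 137 = 4.220 L/h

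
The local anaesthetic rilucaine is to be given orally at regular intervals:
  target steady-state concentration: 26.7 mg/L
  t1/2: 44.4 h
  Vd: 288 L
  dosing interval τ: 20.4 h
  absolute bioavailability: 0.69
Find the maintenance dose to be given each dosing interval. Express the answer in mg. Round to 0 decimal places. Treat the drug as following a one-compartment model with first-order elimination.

3549 mg

k = ln2 / t½ = 0.693147 / 44.4 = 0.01561 h⁻¹
CL = k × Vd = 0.01561 × 288 = 4.496 L/h
At steady state, F × (Dose/τ) = Css × CL.
Dose = Css × CL × τ / F = 26.7 × 4.496 × 20.4 / 0.69 = 3549 mg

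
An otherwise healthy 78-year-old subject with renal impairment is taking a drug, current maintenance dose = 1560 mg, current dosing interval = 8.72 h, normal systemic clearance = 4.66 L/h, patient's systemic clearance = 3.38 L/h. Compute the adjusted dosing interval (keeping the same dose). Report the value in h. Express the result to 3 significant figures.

12.0 h

To keep the same average steady-state level, dosing rate must scale with clearance.
CL ratio = 3.38 / 4.66 = 0.7253
New interval (same dose) = 8.72 / 0.7253 = 12.02 h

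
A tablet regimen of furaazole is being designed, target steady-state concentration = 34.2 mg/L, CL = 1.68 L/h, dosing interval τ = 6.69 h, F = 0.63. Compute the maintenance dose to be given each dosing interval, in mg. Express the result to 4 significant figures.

At steady state, F × (Dose/τ) = Css × CL.
Dose = Css × CL × τ / F = 34.2 × 1.680 × 6.69 / 0.63 = 610.1 mg

610.1 mg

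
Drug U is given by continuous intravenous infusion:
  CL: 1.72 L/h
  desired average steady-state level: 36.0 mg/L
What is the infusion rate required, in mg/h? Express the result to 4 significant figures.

61.92 mg/h

At steady state, infusion rate R₀ = Css × CL = 36.0 × 1.720 = 61.92 mg/h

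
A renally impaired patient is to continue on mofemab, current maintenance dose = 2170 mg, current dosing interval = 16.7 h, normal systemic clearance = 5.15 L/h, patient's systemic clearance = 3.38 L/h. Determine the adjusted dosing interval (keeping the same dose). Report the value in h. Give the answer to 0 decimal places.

25 h

To keep the same average steady-state level, dosing rate must scale with clearance.
CL ratio = 3.38 / 5.15 = 0.6563
New interval (same dose) = 16.7 / 0.6563 = 25.45 h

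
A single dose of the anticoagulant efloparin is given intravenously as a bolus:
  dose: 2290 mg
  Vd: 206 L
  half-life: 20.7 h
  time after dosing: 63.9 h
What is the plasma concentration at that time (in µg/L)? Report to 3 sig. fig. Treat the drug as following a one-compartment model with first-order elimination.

C₀ = Dose / Vd = 2290 / 206 = 11.12 mg/L
k = ln2 / t½ = 0.693147 / 20.7 = 0.03349 h⁻¹
C = C₀ · e^(−k·t) = 11.12 × e^(−0.03349 × 63.9)
  = 11.12 × 0.1177 = 1.309 mg/L
Convert: 1.309 mg/L × 1000 = 1309 µg/L

1310 µg/L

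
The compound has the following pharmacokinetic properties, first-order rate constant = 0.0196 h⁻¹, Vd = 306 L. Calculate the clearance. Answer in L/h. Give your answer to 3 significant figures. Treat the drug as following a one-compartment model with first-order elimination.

6.00 L/h

CL = k × Vd = 0.0196 × 306 = 5.998 L/h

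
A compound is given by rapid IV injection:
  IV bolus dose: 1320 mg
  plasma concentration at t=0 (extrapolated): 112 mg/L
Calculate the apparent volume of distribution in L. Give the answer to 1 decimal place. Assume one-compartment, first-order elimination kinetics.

Vd = Dose / C₀ = 1320 / 112 = 11.79 L

11.8 L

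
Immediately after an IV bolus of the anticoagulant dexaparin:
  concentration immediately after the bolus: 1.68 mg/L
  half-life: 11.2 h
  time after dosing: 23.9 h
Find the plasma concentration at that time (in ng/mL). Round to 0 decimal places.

k = ln2 / t½ = 0.693147 / 11.2 = 0.06189 h⁻¹
C = C₀ · e^(−k·t) = 1.680 × e^(−0.06189 × 23.9)
  = 1.680 × 0.2278 = 0.3827 mg/L
Convert: 0.3827 mg/L × 1000 = 382.7 ng/mL

383 ng/mL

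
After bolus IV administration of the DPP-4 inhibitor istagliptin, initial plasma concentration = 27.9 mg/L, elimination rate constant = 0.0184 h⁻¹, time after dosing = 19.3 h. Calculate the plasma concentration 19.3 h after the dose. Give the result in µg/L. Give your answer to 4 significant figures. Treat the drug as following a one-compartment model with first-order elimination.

C = C₀ · e^(−k·t) = 27.90 × e^(−0.01840 × 19.3)
  = 27.90 × 0.7011 = 19.56 mg/L
Convert: 19.56 mg/L × 1000 = 19560 µg/L

19560 µg/L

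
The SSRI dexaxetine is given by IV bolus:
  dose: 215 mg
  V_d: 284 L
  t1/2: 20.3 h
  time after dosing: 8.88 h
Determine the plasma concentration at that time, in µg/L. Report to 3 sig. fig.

559 µg/L

C₀ = Dose / Vd = 215.0 / 284 = 0.7570 mg/L
k = ln2 / t½ = 0.693147 / 20.3 = 0.03415 h⁻¹
C = C₀ · e^(−k·t) = 0.7570 × e^(−0.03415 × 8.88)
  = 0.7570 × 0.7384 = 0.5590 mg/L
Convert: 0.5590 mg/L × 1000 = 559.0 µg/L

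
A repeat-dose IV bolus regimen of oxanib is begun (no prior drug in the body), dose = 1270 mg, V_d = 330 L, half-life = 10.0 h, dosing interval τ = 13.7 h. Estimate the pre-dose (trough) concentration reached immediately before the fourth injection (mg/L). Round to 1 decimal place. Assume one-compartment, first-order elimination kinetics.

C₀ per dose = Dose / Vd = 1270 / 330 = 3.848 mg/L
k = ln2 / t½ = 0.693147 / 10.0 = 0.06931 h⁻¹
Fraction remaining after one interval: r = e^(−kτ) = e^(−0.06931 × 13.7) = 0.3869
Before dose 4, 3 doses have been given (aged 1τ, 2τ, 3τ).
C_trough = C₀ × (r + r² + … + r^3) = C₀ × r(1−r^3)/(1−r)
        = 3.848 × 0.3869 × (1 − 0.05792) / (1 − 0.3869) = 2.288 mg/L

2.3 mg/L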